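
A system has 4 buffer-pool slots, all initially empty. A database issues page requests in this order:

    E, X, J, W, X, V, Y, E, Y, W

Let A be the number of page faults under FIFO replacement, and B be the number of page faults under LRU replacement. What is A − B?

Under FIFO: F F F F . F F F . . → 7 faults.
Under LRU: F F F F . F F F . F → 8 faults.
A − B = 7 − 8 = -1.

-1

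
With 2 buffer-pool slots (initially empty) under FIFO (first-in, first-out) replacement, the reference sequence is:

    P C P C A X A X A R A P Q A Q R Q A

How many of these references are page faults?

12

P → miss, frames {P}
C → miss, frames {P,C}
P → hit
C → hit
A → miss, evict P, frames {C,A}
X → miss, evict C, frames {A,X}
A → hit
X → hit
A → hit
R → miss, evict A, frames {X,R}
A → miss, evict X, frames {R,A}
P → miss, evict R, frames {A,P}
Q → miss, evict A, frames {P,Q}
A → miss, evict P, frames {Q,A}
Q → hit
R → miss, evict Q, frames {A,R}
Q → miss, evict A, frames {R,Q}
A → miss, evict R, frames {Q,A}
Page faults: 12.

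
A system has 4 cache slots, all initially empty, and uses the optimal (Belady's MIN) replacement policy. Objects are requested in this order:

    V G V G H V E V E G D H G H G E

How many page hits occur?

V → fault, frames [V]
G → fault, frames [V, G]
V → hit
G → hit
H → fault, frames [V, G, H]
V → hit
E → fault, frames [V, G, H, E]
V → hit
E → hit
G → hit
D → fault, evict V, frames [G, H, E, D]
H → hit
G → hit
H → hit
G → hit
E → hit
Hits: 11.

11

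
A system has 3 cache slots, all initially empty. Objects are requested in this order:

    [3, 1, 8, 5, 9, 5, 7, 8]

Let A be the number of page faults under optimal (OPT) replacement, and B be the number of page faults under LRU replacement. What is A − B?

-1

Under OPT: F F F F F . F . → 6 faults.
Under LRU: F F F F F . F F → 7 faults.
A − B = 6 − 7 = -1.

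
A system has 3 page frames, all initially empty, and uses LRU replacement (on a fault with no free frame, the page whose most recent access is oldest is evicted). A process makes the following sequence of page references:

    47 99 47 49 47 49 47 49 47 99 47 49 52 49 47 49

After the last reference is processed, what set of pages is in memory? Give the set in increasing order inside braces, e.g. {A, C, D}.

47 → miss, frames [47]
99 → miss, frames [47, 99]
47 → hit
49 → miss, frames [99, 47, 49]
47 → hit
49 → hit
47 → hit
49 → hit
47 → hit
99 → hit
47 → hit
49 → hit
52 → miss, evict 99, frames [47, 49, 52]
49 → hit
47 → hit
49 → hit

{47, 49, 52}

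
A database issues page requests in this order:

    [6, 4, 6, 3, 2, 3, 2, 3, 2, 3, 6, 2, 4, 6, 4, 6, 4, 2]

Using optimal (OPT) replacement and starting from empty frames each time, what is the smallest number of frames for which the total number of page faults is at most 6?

3

f=1: 18 faults
f=2: 7 faults
f=3: 5 faults
f=4: 4 faults
Smallest f with faults ≤ 6 is 3.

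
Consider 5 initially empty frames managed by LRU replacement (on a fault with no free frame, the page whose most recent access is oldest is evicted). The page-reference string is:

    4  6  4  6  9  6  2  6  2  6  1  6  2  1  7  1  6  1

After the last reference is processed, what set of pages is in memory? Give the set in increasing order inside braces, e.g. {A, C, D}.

4 -> fault, frames [4]
6 -> fault, frames [4, 6]
4 -> hit
6 -> hit
9 -> fault, frames [4, 6, 9]
6 -> hit
2 -> fault, frames [4, 9, 6, 2]
6 -> hit
2 -> hit
6 -> hit
1 -> fault, frames [4, 9, 2, 6, 1]
6 -> hit
2 -> hit
1 -> hit
7 -> fault, evict 4, frames [9, 6, 2, 1, 7]
1 -> hit
6 -> hit
1 -> hit

{1, 2, 6, 7, 9}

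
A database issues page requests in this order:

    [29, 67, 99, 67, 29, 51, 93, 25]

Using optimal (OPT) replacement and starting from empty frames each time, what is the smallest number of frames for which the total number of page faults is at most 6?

3

f=1: 8 faults
f=2: 7 faults
f=3: 6 faults
f=4: 6 faults
f=5: 6 faults
f=6: 6 faults
Smallest f with faults ≤ 6 is 3.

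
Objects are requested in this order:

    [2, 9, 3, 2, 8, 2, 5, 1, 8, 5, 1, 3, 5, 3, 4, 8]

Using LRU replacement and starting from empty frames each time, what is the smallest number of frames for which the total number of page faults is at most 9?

4

f=1: 16 faults
f=2: 14 faults
f=3: 10 faults
f=4: 9 faults
f=5: 7 faults
f=6: 7 faults
f=7: 7 faults
Smallest f with faults ≤ 9 is 4.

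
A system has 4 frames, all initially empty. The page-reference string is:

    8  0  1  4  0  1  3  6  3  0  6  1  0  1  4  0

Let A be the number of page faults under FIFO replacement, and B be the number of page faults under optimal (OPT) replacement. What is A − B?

Under FIFO: F F F F . . F F . F . F . . F . → 9 faults.
Under OPT: F F F F . . F F . . . . . . F . → 7 faults.
A − B = 9 − 7 = 2.

2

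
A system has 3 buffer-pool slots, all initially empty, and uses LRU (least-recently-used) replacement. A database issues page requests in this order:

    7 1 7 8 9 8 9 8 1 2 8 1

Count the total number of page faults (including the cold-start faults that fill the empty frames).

6

7 → miss, frames {7}
1 → miss, frames {7,1}
7 → hit
8 → miss, frames {1,7,8}
9 → miss, evict 1, frames {7,8,9}
8 → hit
9 → hit
8 → hit
1 → miss, evict 7, frames {9,8,1}
2 → miss, evict 9, frames {8,1,2}
8 → hit
1 → hit
Page faults: 6.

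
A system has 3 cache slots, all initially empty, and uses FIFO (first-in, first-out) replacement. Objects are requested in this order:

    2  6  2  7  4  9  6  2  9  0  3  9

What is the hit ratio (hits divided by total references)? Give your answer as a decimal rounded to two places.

2 → fault, frames {2}
6 → fault, frames {2,6}
2 → hit
7 → fault, frames {2,6,7}
4 → fault, evict 2, frames {6,7,4}
9 → fault, evict 6, frames {7,4,9}
6 → fault, evict 7, frames {4,9,6}
2 → fault, evict 4, frames {9,6,2}
9 → hit
0 → fault, evict 9, frames {6,2,0}
3 → fault, evict 6, frames {2,0,3}
9 → fault, evict 2, frames {0,3,9}
Hits: 2 of 12 references → 2/12 = 0.1667.

0.17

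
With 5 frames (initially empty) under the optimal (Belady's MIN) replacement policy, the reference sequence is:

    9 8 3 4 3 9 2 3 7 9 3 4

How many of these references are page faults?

9: miss, frames [9]
8: miss, frames [9, 8]
3: miss, frames [9, 8, 3]
4: miss, frames [9, 8, 3, 4]
3: hit
9: hit
2: miss, frames [9, 8, 3, 4, 2]
3: hit
7: miss, evict 2, frames [9, 8, 3, 4, 7]
9: hit
3: hit
4: hit
Page faults: 6.

6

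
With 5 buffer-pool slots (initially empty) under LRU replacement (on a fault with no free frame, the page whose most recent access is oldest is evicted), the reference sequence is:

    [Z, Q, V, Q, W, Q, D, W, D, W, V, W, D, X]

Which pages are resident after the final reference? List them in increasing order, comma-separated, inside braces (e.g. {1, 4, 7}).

{D, Q, V, W, X}

Z → fault, frames [Z]
Q → fault, frames [Z, Q]
V → fault, frames [Z, Q, V]
Q → hit
W → fault, frames [Z, V, Q, W]
Q → hit
D → fault, frames [Z, V, W, Q, D]
W → hit
D → hit
W → hit
V → hit
W → hit
D → hit
X → fault, evict Z, frames [Q, V, W, D, X]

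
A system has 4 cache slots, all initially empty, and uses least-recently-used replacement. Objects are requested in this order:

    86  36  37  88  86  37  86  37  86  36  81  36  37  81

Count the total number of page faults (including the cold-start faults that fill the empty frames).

5

86 -> fault, frames (86)
36 -> fault, frames (86 36)
37 -> fault, frames (86 36 37)
88 -> fault, frames (86 36 37 88)
86 -> hit
37 -> hit
86 -> hit
37 -> hit
86 -> hit
36 -> hit
81 -> fault, evict 88, frames (37 86 36 81)
36 -> hit
37 -> hit
81 -> hit
Page faults: 5.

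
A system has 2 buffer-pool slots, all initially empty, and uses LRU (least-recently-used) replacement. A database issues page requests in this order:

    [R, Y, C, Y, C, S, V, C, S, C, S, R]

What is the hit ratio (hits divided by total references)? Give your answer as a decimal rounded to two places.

R → fault, frames [R]
Y → fault, frames [R, Y]
C → fault, evict R, frames [Y, C]
Y → hit
C → hit
S → fault, evict Y, frames [C, S]
V → fault, evict C, frames [S, V]
C → fault, evict S, frames [V, C]
S → fault, evict V, frames [C, S]
C → hit
S → hit
R → fault, evict C, frames [S, R]
Hits: 4 of 12 references → 4/12 = 0.3333.

0.33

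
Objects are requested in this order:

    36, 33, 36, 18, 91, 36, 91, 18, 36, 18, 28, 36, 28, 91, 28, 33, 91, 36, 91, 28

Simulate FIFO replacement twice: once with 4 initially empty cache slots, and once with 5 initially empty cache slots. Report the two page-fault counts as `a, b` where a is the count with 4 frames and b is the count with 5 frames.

4 frames: F F . F F . . . . . F F . . . F . . . . → 7 faults.
5 frames: F F . F F . . . . . F . . . . . . . . . → 5 faults.
5 < 7: adding a frame reduced faults, as is typical.

7, 5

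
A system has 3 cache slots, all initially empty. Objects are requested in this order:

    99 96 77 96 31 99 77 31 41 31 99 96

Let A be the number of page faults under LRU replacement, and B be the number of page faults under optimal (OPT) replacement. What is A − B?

Under LRU: F F F . F F F . F . F F → 9 faults.
Under OPT: F F F . F . . . F . . F → 6 faults.
A − B = 9 − 6 = 3.

3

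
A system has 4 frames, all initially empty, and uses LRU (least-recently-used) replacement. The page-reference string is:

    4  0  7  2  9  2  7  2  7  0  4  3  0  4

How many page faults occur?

4: fault, frames (4)
0: fault, frames (4 0)
7: fault, frames (4 0 7)
2: fault, frames (4 0 7 2)
9: fault, evict 4, frames (0 7 2 9)
2: hit
7: hit
2: hit
7: hit
0: hit
4: fault, evict 9, frames (2 7 0 4)
3: fault, evict 2, frames (7 0 4 3)
0: hit
4: hit
Page faults: 7.

7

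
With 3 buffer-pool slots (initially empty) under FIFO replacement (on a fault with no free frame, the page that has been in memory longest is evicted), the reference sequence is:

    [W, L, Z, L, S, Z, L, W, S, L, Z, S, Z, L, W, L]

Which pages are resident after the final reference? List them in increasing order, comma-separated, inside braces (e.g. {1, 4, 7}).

W → fault, frames [W]
L → fault, frames [W, L]
Z → fault, frames [W, L, Z]
L → hit
S → fault, evict W, frames [L, Z, S]
Z → hit
L → hit
W → fault, evict L, frames [Z, S, W]
S → hit
L → fault, evict Z, frames [S, W, L]
Z → fault, evict S, frames [W, L, Z]
S → fault, evict W, frames [L, Z, S]
Z → hit
L → hit
W → fault, evict L, frames [Z, S, W]
L → fault, evict Z, frames [S, W, L]

{L, S, W}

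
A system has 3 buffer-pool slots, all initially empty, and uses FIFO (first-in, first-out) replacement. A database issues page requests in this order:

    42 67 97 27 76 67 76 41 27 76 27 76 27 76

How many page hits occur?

5

42 -> miss, frames {42}
67 -> miss, frames {42,67}
97 -> miss, frames {42,67,97}
27 -> miss, evict 42, frames {67,97,27}
76 -> miss, evict 67, frames {97,27,76}
67 -> miss, evict 97, frames {27,76,67}
76 -> hit
41 -> miss, evict 27, frames {76,67,41}
27 -> miss, evict 76, frames {67,41,27}
76 -> miss, evict 67, frames {41,27,76}
27 -> hit
76 -> hit
27 -> hit
76 -> hit
Hits: 5.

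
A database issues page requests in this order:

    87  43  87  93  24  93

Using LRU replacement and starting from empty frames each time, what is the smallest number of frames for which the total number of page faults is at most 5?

f=1: 6 faults
f=2: 4 faults
f=3: 4 faults
f=4: 4 faults
Smallest f with faults ≤ 5 is 2.

2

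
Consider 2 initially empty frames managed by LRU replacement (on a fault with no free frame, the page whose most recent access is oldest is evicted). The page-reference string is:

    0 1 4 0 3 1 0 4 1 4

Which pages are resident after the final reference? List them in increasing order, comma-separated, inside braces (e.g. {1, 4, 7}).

0 → miss, frames [0]
1 → miss, frames [0, 1]
4 → miss, evict 0, frames [1, 4]
0 → miss, evict 1, frames [4, 0]
3 → miss, evict 4, frames [0, 3]
1 → miss, evict 0, frames [3, 1]
0 → miss, evict 3, frames [1, 0]
4 → miss, evict 1, frames [0, 4]
1 → miss, evict 0, frames [4, 1]
4 → hit

{1, 4}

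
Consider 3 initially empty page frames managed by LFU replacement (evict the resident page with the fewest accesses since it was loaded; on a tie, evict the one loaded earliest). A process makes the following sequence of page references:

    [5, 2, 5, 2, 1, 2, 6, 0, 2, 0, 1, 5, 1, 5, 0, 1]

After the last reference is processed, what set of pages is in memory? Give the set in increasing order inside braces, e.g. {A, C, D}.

5 -> fault, frames (5)
2 -> fault, frames (5 2)
5 -> hit
2 -> hit
1 -> fault, frames (5 2 1)
2 -> hit
6 -> fault, evict 1, frames (5 2 6)
0 -> fault, evict 6, frames (5 2 0)
2 -> hit
0 -> hit
1 -> fault, evict 5, frames (2 0 1)
5 -> fault, evict 1, frames (2 0 5)
1 -> fault, evict 5, frames (2 0 1)
5 -> fault, evict 1, frames (2 0 5)
0 -> hit
1 -> fault, evict 5, frames (2 0 1)

{0, 1, 2}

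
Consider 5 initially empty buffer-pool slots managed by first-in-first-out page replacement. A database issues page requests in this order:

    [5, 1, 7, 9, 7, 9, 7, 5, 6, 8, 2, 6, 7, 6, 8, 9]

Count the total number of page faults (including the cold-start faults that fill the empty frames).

7

5 -> miss, frames {5}
1 -> miss, frames {5,1}
7 -> miss, frames {5,1,7}
9 -> miss, frames {5,1,7,9}
7 -> hit
9 -> hit
7 -> hit
5 -> hit
6 -> miss, frames {5,1,7,9,6}
8 -> miss, evict 5, frames {1,7,9,6,8}
2 -> miss, evict 1, frames {7,9,6,8,2}
6 -> hit
7 -> hit
6 -> hit
8 -> hit
9 -> hit
Page faults: 7.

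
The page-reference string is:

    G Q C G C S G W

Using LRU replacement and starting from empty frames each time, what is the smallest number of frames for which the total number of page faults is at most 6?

f=1: 8 faults
f=2: 7 faults
f=3: 5 faults
f=4: 5 faults
f=5: 5 faults
Smallest f with faults ≤ 6 is 3.

3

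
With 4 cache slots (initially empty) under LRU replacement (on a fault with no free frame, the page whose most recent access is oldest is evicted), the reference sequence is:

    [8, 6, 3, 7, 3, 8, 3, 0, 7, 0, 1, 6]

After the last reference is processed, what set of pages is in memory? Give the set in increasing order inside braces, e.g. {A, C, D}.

8: miss, frames [8]
6: miss, frames [8, 6]
3: miss, frames [8, 6, 3]
7: miss, frames [8, 6, 3, 7]
3: hit
8: hit
3: hit
0: miss, evict 6, frames [7, 8, 3, 0]
7: hit
0: hit
1: miss, evict 8, frames [3, 7, 0, 1]
6: miss, evict 3, frames [7, 0, 1, 6]

{0, 1, 6, 7}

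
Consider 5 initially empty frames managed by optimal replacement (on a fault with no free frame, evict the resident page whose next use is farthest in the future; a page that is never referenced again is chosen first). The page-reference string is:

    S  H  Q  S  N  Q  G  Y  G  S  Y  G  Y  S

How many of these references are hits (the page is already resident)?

8

S -> fault, frames (S)
H -> fault, frames (S H)
Q -> fault, frames (S H Q)
S -> hit
N -> fault, frames (S H Q N)
Q -> hit
G -> fault, frames (S H Q N G)
Y -> fault, evict N, frames (S H Q G Y)
G -> hit
S -> hit
Y -> hit
G -> hit
Y -> hit
S -> hit
Hits: 8.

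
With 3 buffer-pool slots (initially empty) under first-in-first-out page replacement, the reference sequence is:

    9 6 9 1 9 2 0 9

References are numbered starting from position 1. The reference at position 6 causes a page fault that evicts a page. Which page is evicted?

9

pos 1: 9 → miss, frames {9}
pos 2: 6 → miss, frames {9,6}
pos 3: 9 → hit
pos 4: 1 → miss, frames {9,6,1}
pos 5: 9 → hit
pos 6: 2 → miss, evict 9, frames {6,1,2}
At position 6, page 9 is evicted.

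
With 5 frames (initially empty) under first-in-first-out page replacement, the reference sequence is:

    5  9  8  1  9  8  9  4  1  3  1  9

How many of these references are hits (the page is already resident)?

5 -> fault, frames {5}
9 -> fault, frames {5,9}
8 -> fault, frames {5,9,8}
1 -> fault, frames {5,9,8,1}
9 -> hit
8 -> hit
9 -> hit
4 -> fault, frames {5,9,8,1,4}
1 -> hit
3 -> fault, evict 5, frames {9,8,1,4,3}
1 -> hit
9 -> hit
Hits: 6.

6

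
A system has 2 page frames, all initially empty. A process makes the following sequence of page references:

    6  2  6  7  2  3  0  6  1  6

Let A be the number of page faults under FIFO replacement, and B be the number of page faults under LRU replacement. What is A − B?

-1

Under FIFO: F F . F . F F F F . → 7 faults.
Under LRU: F F . F F F F F F . → 8 faults.
A − B = 7 − 8 = -1.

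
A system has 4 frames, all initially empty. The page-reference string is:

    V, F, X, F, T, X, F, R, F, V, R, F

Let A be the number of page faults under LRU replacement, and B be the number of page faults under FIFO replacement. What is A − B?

Under LRU: F F F . F . . F . F . . → 6 faults.
Under FIFO: F F F . F . . F . F . F → 7 faults.
A − B = 6 − 7 = -1.

-1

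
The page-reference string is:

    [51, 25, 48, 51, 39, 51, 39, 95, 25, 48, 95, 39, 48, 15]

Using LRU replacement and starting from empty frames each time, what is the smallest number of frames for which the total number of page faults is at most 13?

2

f=1: 14 faults
f=2: 12 faults
f=3: 9 faults
f=4: 8 faults
f=5: 6 faults
f=6: 6 faults
Smallest f with faults ≤ 13 is 2.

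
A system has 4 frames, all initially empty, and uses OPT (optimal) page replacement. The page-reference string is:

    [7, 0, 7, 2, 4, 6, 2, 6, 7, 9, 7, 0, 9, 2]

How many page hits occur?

8

7 → miss, frames {7}
0 → miss, frames {7,0}
7 → hit
2 → miss, frames {7,0,2}
4 → miss, frames {7,0,2,4}
6 → miss, evict 4, frames {7,0,2,6}
2 → hit
6 → hit
7 → hit
9 → miss, evict 6, frames {7,0,2,9}
7 → hit
0 → hit
9 → hit
2 → hit
Hits: 8.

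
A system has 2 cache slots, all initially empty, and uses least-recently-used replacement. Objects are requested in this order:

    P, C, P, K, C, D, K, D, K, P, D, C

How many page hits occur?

3

P -> miss, frames {P}
C -> miss, frames {P,C}
P -> hit
K -> miss, evict C, frames {P,K}
C -> miss, evict P, frames {K,C}
D -> miss, evict K, frames {C,D}
K -> miss, evict C, frames {D,K}
D -> hit
K -> hit
P -> miss, evict D, frames {K,P}
D -> miss, evict K, frames {P,D}
C -> miss, evict P, frames {D,C}
Hits: 3.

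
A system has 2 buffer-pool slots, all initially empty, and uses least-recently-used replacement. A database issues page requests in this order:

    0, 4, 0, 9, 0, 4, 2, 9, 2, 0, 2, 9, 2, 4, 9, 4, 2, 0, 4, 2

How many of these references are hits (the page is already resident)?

0 -> fault, frames (0)
4 -> fault, frames (0 4)
0 -> hit
9 -> fault, evict 4, frames (0 9)
0 -> hit
4 -> fault, evict 9, frames (0 4)
2 -> fault, evict 0, frames (4 2)
9 -> fault, evict 4, frames (2 9)
2 -> hit
0 -> fault, evict 9, frames (2 0)
2 -> hit
9 -> fault, evict 0, frames (2 9)
2 -> hit
4 -> fault, evict 9, frames (2 4)
9 -> fault, evict 2, frames (4 9)
4 -> hit
2 -> fault, evict 9, frames (4 2)
0 -> fault, evict 4, frames (2 0)
4 -> fault, evict 2, frames (0 4)
2 -> fault, evict 0, frames (4 2)
Hits: 6.

6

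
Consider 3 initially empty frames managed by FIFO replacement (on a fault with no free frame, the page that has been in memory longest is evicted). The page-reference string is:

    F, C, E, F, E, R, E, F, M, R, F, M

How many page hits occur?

6

F → fault, frames [F]
C → fault, frames [F, C]
E → fault, frames [F, C, E]
F → hit
E → hit
R → fault, evict F, frames [C, E, R]
E → hit
F → fault, evict C, frames [E, R, F]
M → fault, evict E, frames [R, F, M]
R → hit
F → hit
M → hit
Hits: 6.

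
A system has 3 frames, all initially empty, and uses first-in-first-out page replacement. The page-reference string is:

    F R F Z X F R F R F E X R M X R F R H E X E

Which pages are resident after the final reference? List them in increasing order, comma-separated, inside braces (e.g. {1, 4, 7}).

F -> miss, frames [F]
R -> miss, frames [F, R]
F -> hit
Z -> miss, frames [F, R, Z]
X -> miss, evict F, frames [R, Z, X]
F -> miss, evict R, frames [Z, X, F]
R -> miss, evict Z, frames [X, F, R]
F -> hit
R -> hit
F -> hit
E -> miss, evict X, frames [F, R, E]
X -> miss, evict F, frames [R, E, X]
R -> hit
M -> miss, evict R, frames [E, X, M]
X -> hit
R -> miss, evict E, frames [X, M, R]
F -> miss, evict X, frames [M, R, F]
R -> hit
H -> miss, evict M, frames [R, F, H]
E -> miss, evict R, frames [F, H, E]
X -> miss, evict F, frames [H, E, X]
E -> hit

{E, H, X}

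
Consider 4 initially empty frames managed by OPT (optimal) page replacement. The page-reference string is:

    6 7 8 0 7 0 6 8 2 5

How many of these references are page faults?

6 → fault, frames [6]
7 → fault, frames [6, 7]
8 → fault, frames [6, 7, 8]
0 → fault, frames [6, 7, 8, 0]
7 → hit
0 → hit
6 → hit
8 → hit
2 → fault, evict 0, frames [6, 7, 8, 2]
5 → fault, evict 2, frames [6, 7, 8, 5]
Page faults: 6.

6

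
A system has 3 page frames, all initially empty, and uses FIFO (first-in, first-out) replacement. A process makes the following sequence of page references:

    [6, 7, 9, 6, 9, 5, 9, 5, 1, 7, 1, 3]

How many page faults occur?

6 → miss, frames {6}
7 → miss, frames {6,7}
9 → miss, frames {6,7,9}
6 → hit
9 → hit
5 → miss, evict 6, frames {7,9,5}
9 → hit
5 → hit
1 → miss, evict 7, frames {9,5,1}
7 → miss, evict 9, frames {5,1,7}
1 → hit
3 → miss, evict 5, frames {1,7,3}
Page faults: 7.

7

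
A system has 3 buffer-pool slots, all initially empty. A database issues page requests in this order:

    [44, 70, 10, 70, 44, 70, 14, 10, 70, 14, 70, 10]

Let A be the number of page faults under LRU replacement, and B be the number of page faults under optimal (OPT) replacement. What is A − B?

Under LRU: F F F . . . F F . . . . → 5 faults.
Under OPT: F F F . . . F . . . . . → 4 faults.
A − B = 5 − 4 = 1.

1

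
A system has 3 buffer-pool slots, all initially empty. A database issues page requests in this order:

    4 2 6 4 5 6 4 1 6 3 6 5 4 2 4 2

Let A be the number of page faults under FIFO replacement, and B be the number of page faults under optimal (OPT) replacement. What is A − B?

3

Under FIFO: F F F . F . F F F F . F F F . . → 11 faults.
Under OPT: F F F . F . . F . F . . F F . . → 8 faults.
A − B = 11 − 8 = 3.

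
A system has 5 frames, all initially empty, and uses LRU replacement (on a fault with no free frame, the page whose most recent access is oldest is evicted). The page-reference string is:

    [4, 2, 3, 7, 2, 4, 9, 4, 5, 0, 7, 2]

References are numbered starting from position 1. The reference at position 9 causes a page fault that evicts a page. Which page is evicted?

3

pos 1: 4 → fault, frames [4]
pos 2: 2 → fault, frames [4, 2]
pos 3: 3 → fault, frames [4, 2, 3]
pos 4: 7 → fault, frames [4, 2, 3, 7]
pos 5: 2 → hit
pos 6: 4 → hit
pos 7: 9 → fault, frames [3, 7, 2, 4, 9]
pos 8: 4 → hit
pos 9: 5 → fault, evict 3, frames [7, 2, 9, 4, 5]
At position 9, page 3 is evicted.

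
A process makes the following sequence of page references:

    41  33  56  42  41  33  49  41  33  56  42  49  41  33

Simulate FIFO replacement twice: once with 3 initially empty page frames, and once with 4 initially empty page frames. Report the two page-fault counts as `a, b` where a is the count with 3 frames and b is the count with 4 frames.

3 frames: F F F F F F F . . F F . F F → 11 faults.
4 frames: F F F F . . F F F F F F F F → 12 faults.
12 > 11: adding a frame increased faults — Belady's anomaly.

11, 12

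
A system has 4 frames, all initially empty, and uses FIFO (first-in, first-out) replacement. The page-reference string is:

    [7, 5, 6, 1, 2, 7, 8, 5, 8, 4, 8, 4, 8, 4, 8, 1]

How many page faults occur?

10

7: miss, frames (7)
5: miss, frames (7 5)
6: miss, frames (7 5 6)
1: miss, frames (7 5 6 1)
2: miss, evict 7, frames (5 6 1 2)
7: miss, evict 5, frames (6 1 2 7)
8: miss, evict 6, frames (1 2 7 8)
5: miss, evict 1, frames (2 7 8 5)
8: hit
4: miss, evict 2, frames (7 8 5 4)
8: hit
4: hit
8: hit
4: hit
8: hit
1: miss, evict 7, frames (8 5 4 1)
Page faults: 10.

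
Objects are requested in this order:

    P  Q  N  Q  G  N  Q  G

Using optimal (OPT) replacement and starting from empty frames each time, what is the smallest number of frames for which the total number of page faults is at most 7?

2

f=1: 8 faults
f=2: 5 faults
f=3: 4 faults
f=4: 4 faults
Smallest f with faults ≤ 7 is 2.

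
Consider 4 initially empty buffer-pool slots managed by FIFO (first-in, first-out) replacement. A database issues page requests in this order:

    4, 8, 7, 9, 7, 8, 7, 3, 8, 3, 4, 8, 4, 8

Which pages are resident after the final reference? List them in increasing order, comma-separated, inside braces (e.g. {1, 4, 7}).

{3, 4, 8, 9}

4 -> fault, frames {4}
8 -> fault, frames {4,8}
7 -> fault, frames {4,8,7}
9 -> fault, frames {4,8,7,9}
7 -> hit
8 -> hit
7 -> hit
3 -> fault, evict 4, frames {8,7,9,3}
8 -> hit
3 -> hit
4 -> fault, evict 8, frames {7,9,3,4}
8 -> fault, evict 7, frames {9,3,4,8}
4 -> hit
8 -> hit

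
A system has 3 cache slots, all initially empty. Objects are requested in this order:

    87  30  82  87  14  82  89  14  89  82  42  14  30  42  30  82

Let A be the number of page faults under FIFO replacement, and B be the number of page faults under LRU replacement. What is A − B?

-1

Under FIFO: F F F . F . F . . . F . F . . F → 8 faults.
Under LRU: F F F . F . F . . . F F F . . F → 9 faults.
A − B = 8 − 9 = -1.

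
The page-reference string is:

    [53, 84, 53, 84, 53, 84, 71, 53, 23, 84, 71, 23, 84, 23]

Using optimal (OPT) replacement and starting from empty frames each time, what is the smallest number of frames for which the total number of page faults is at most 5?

f=1: 14 faults
f=2: 6 faults
f=3: 4 faults
f=4: 4 faults
Smallest f with faults ≤ 5 is 3.

3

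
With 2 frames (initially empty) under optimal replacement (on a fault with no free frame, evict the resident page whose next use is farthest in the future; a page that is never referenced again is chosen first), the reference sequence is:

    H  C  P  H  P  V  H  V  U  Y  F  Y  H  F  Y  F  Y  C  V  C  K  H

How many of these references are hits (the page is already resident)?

H -> fault, frames (H)
C -> fault, frames (H C)
P -> fault, evict C, frames (H P)
H -> hit
P -> hit
V -> fault, evict P, frames (H V)
H -> hit
V -> hit
U -> fault, evict V, frames (H U)
Y -> fault, evict U, frames (H Y)
F -> fault, evict H, frames (Y F)
Y -> hit
H -> fault, evict Y, frames (F H)
F -> hit
Y -> fault, evict H, frames (F Y)
F -> hit
Y -> hit
C -> fault, evict Y, frames (F C)
V -> fault, evict F, frames (C V)
C -> hit
K -> fault, evict V, frames (C K)
H -> fault, evict K, frames (C H)
Hits: 9.

9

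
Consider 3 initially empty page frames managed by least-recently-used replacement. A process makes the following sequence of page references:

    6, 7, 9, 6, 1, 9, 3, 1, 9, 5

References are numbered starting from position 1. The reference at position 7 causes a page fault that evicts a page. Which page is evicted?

pos 1: 6 -> fault, frames (6)
pos 2: 7 -> fault, frames (6 7)
pos 3: 9 -> fault, frames (6 7 9)
pos 4: 6 -> hit
pos 5: 1 -> fault, evict 7, frames (9 6 1)
pos 6: 9 -> hit
pos 7: 3 -> fault, evict 6, frames (1 9 3)
At position 7, page 6 is evicted.

6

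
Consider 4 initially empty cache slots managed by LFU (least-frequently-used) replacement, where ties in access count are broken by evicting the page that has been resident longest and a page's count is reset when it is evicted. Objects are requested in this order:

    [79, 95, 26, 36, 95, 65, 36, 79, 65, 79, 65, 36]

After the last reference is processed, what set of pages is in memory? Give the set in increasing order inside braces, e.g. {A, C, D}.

79: fault, frames {79}
95: fault, frames {79,95}
26: fault, frames {79,95,26}
36: fault, frames {79,95,26,36}
95: hit
65: fault, evict 79, frames {95,26,36,65}
36: hit
79: fault, evict 26, frames {95,36,65,79}
65: hit
79: hit
65: hit
36: hit

{36, 65, 79, 95}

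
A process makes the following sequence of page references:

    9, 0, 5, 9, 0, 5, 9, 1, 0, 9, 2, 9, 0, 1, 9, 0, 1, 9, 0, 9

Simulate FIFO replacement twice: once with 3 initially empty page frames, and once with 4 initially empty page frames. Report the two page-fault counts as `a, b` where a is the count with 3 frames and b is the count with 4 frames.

9, 7

3 frames: F F F . . . . F . F F . F F F . . . . . → 9 faults.
4 frames: F F F . . . . F . . F F F . . . . . . . → 7 faults.
7 < 9: adding a frame reduced faults, as is typical.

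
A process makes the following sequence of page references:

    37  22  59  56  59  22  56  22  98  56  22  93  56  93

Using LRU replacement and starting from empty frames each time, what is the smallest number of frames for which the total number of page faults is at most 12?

f=1: 14 faults
f=2: 11 faults
f=3: 6 faults
f=4: 6 faults
f=5: 6 faults
f=6: 6 faults
Smallest f with faults ≤ 12 is 2.

2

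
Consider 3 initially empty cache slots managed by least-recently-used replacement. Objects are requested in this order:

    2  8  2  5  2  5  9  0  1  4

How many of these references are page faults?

7

2 → fault, frames {2}
8 → fault, frames {2,8}
2 → hit
5 → fault, frames {8,2,5}
2 → hit
5 → hit
9 → fault, evict 8, frames {2,5,9}
0 → fault, evict 2, frames {5,9,0}
1 → fault, evict 5, frames {9,0,1}
4 → fault, evict 9, frames {0,1,4}
Page faults: 7.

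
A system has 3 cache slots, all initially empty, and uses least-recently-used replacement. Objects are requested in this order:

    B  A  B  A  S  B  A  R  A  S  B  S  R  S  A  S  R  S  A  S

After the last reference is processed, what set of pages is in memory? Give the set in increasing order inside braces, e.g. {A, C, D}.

B -> miss, frames (B)
A -> miss, frames (B A)
B -> hit
A -> hit
S -> miss, frames (B A S)
B -> hit
A -> hit
R -> miss, evict S, frames (B A R)
A -> hit
S -> miss, evict B, frames (R A S)
B -> miss, evict R, frames (A S B)
S -> hit
R -> miss, evict A, frames (B S R)
S -> hit
A -> miss, evict B, frames (R S A)
S -> hit
R -> hit
S -> hit
A -> hit
S -> hit

{A, R, S}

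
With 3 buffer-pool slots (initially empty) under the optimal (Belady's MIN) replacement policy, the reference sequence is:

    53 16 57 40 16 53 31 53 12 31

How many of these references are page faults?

53 -> fault, frames {53}
16 -> fault, frames {53,16}
57 -> fault, frames {53,16,57}
40 -> fault, evict 57, frames {53,16,40}
16 -> hit
53 -> hit
31 -> fault, evict 40, frames {53,16,31}
53 -> hit
12 -> fault, evict 16, frames {53,31,12}
31 -> hit
Page faults: 6.

6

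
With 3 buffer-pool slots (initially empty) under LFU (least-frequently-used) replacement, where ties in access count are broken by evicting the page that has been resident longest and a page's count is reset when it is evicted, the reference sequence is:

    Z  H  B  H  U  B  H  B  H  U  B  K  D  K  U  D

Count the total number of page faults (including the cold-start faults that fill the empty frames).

9

Z → miss, frames {Z}
H → miss, frames {Z,H}
B → miss, frames {Z,H,B}
H → hit
U → miss, evict Z, frames {H,B,U}
B → hit
H → hit
B → hit
H → hit
U → hit
B → hit
K → miss, evict U, frames {H,B,K}
D → miss, evict K, frames {H,B,D}
K → miss, evict D, frames {H,B,K}
U → miss, evict K, frames {H,B,U}
D → miss, evict U, frames {H,B,D}
Page faults: 9.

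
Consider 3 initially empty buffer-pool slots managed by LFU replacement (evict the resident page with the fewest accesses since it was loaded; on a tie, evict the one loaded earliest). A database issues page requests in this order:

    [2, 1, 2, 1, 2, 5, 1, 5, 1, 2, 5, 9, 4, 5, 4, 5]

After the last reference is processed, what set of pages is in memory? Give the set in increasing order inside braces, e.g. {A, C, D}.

2 → fault, frames [2]
1 → fault, frames [2, 1]
2 → hit
1 → hit
2 → hit
5 → fault, frames [2, 1, 5]
1 → hit
5 → hit
1 → hit
2 → hit
5 → hit
9 → fault, evict 5, frames [2, 1, 9]
4 → fault, evict 9, frames [2, 1, 4]
5 → fault, evict 4, frames [2, 1, 5]
4 → fault, evict 5, frames [2, 1, 4]
5 → fault, evict 4, frames [2, 1, 5]

{1, 2, 5}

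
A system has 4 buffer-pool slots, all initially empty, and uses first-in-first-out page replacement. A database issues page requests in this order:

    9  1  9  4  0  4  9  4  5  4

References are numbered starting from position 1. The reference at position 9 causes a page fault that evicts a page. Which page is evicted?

9

pos 1: 9 -> fault, frames [9]
pos 2: 1 -> fault, frames [9, 1]
pos 3: 9 -> hit
pos 4: 4 -> fault, frames [9, 1, 4]
pos 5: 0 -> fault, frames [9, 1, 4, 0]
pos 6: 4 -> hit
pos 7: 9 -> hit
pos 8: 4 -> hit
pos 9: 5 -> fault, evict 9, frames [1, 4, 0, 5]
At position 9, page 9 is evicted.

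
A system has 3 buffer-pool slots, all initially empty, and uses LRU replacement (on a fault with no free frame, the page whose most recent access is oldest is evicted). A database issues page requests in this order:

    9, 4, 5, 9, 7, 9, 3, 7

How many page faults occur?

5

9: miss, frames (9)
4: miss, frames (9 4)
5: miss, frames (9 4 5)
9: hit
7: miss, evict 4, frames (5 9 7)
9: hit
3: miss, evict 5, frames (7 9 3)
7: hit
Page faults: 5.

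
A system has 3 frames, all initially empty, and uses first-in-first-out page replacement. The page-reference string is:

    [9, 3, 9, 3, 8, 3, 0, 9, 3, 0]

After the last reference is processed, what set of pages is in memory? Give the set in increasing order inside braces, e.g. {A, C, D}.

9 -> fault, frames (9)
3 -> fault, frames (9 3)
9 -> hit
3 -> hit
8 -> fault, frames (9 3 8)
3 -> hit
0 -> fault, evict 9, frames (3 8 0)
9 -> fault, evict 3, frames (8 0 9)
3 -> fault, evict 8, frames (0 9 3)
0 -> hit

{0, 3, 9}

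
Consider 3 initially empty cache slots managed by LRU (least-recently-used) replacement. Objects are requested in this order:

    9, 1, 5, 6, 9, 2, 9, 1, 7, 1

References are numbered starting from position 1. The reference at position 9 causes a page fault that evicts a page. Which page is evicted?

2

pos 1: 9 -> fault, frames (9)
pos 2: 1 -> fault, frames (9 1)
pos 3: 5 -> fault, frames (9 1 5)
pos 4: 6 -> fault, evict 9, frames (1 5 6)
pos 5: 9 -> fault, evict 1, frames (5 6 9)
pos 6: 2 -> fault, evict 5, frames (6 9 2)
pos 7: 9 -> hit
pos 8: 1 -> fault, evict 6, frames (2 9 1)
pos 9: 7 -> fault, evict 2, frames (9 1 7)
At position 9, page 2 is evicted.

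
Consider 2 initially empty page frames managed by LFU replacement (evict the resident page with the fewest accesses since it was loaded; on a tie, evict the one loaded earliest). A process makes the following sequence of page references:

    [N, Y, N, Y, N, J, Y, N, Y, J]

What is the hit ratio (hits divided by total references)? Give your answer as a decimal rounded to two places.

N: miss, frames (N)
Y: miss, frames (N Y)
N: hit
Y: hit
N: hit
J: miss, evict Y, frames (N J)
Y: miss, evict J, frames (N Y)
N: hit
Y: hit
J: miss, evict Y, frames (N J)
Hits: 5 of 10 references → 5/10 = 0.5000.

0.50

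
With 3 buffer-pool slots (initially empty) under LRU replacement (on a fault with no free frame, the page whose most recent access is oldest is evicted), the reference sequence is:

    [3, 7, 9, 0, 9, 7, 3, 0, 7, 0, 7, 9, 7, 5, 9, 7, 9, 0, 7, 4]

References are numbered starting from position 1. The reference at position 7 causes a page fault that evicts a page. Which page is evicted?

0

pos 1: 3: miss, frames [3]
pos 2: 7: miss, frames [3, 7]
pos 3: 9: miss, frames [3, 7, 9]
pos 4: 0: miss, evict 3, frames [7, 9, 0]
pos 5: 9: hit
pos 6: 7: hit
pos 7: 3: miss, evict 0, frames [9, 7, 3]
At position 7, page 0 is evicted.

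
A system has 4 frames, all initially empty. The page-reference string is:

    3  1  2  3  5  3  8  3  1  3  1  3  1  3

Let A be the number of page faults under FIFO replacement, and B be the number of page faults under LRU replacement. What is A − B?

1

Under FIFO: F F F . F . F F F . . . . . → 7 faults.
Under LRU: F F F . F . F . F . . . . . → 6 faults.
A − B = 7 − 6 = 1.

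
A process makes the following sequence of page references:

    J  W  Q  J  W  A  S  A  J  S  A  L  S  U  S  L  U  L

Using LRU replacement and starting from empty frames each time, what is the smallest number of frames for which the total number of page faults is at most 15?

2

f=1: 18 faults
f=2: 15 faults
f=3: 8 faults
f=4: 7 faults
f=5: 7 faults
f=6: 7 faults
f=7: 7 faults
Smallest f with faults ≤ 15 is 2.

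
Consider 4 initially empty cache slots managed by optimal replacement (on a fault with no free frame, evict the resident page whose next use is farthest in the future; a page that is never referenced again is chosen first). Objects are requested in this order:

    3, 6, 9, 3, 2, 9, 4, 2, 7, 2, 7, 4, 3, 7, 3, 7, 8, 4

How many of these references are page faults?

7

3 -> miss, frames [3]
6 -> miss, frames [3, 6]
9 -> miss, frames [3, 6, 9]
3 -> hit
2 -> miss, frames [3, 6, 9, 2]
9 -> hit
4 -> miss, evict 9, frames [3, 6, 2, 4]
2 -> hit
7 -> miss, evict 6, frames [3, 2, 4, 7]
2 -> hit
7 -> hit
4 -> hit
3 -> hit
7 -> hit
3 -> hit
7 -> hit
8 -> miss, evict 7, frames [3, 2, 4, 8]
4 -> hit
Page faults: 7.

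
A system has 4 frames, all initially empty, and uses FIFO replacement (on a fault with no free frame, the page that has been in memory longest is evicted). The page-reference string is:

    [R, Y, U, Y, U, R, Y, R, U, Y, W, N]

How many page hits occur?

7

R: fault, frames {R}
Y: fault, frames {R,Y}
U: fault, frames {R,Y,U}
Y: hit
U: hit
R: hit
Y: hit
R: hit
U: hit
Y: hit
W: fault, frames {R,Y,U,W}
N: fault, evict R, frames {Y,U,W,N}
Hits: 7.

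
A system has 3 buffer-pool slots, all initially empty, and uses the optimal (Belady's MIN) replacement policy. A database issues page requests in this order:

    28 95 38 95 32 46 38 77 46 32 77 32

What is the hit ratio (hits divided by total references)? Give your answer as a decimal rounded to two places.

0.50

28: miss, frames (28)
95: miss, frames (28 95)
38: miss, frames (28 95 38)
95: hit
32: miss, evict 95, frames (28 38 32)
46: miss, evict 28, frames (38 32 46)
38: hit
77: miss, evict 38, frames (32 46 77)
46: hit
32: hit
77: hit
32: hit
Hits: 6 of 12 references → 6/12 = 0.5000.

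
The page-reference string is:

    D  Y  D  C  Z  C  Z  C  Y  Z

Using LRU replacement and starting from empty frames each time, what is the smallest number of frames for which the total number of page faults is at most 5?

f=1: 10 faults
f=2: 6 faults
f=3: 5 faults
f=4: 4 faults
Smallest f with faults ≤ 5 is 3.

3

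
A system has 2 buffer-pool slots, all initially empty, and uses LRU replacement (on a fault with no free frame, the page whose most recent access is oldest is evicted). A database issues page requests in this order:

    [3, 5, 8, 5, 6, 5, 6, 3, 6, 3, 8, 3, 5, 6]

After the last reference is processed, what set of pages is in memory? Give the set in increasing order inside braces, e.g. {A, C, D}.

3: fault, frames (3)
5: fault, frames (3 5)
8: fault, evict 3, frames (5 8)
5: hit
6: fault, evict 8, frames (5 6)
5: hit
6: hit
3: fault, evict 5, frames (6 3)
6: hit
3: hit
8: fault, evict 6, frames (3 8)
3: hit
5: fault, evict 8, frames (3 5)
6: fault, evict 3, frames (5 6)

{5, 6}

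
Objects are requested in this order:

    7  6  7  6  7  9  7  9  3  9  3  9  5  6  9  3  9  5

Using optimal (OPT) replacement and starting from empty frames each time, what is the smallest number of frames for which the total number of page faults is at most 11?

f=1: 18 faults
f=2: 8 faults
f=3: 6 faults
f=4: 5 faults
f=5: 5 faults
Smallest f with faults ≤ 11 is 2.

2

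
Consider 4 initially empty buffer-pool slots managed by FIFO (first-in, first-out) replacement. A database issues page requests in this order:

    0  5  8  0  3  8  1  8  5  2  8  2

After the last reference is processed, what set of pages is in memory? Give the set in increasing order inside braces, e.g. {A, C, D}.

{1, 2, 3, 8}

0 → miss, frames (0)
5 → miss, frames (0 5)
8 → miss, frames (0 5 8)
0 → hit
3 → miss, frames (0 5 8 3)
8 → hit
1 → miss, evict 0, frames (5 8 3 1)
8 → hit
5 → hit
2 → miss, evict 5, frames (8 3 1 2)
8 → hit
2 → hit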